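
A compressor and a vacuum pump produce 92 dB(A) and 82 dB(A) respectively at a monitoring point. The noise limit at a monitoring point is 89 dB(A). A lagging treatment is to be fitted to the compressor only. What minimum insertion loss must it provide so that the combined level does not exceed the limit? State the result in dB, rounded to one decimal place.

4.0 dB

Fixed contribution from the other source: Σ 10^(L/10) = 10^(82/10) = 1.585e+08 (82.00 dB(A)).
The limit corresponds to 10^(89/10) = 7.943e+08; subtracting the fixed part leaves 6.358e+08 for the compressor, i.e. 88.03 dB(A).
So the compressor must be reduced from 92 to 88.03 dB(A): IL = 3.97 dB.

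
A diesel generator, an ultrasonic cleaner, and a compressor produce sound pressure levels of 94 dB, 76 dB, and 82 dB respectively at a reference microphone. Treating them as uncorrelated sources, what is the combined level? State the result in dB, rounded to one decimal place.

94.3 dB

Incoherent sources combine by intensity addition: L_total = 10·log₁₀(Σ 10^(L_i/10)).
Σ 10^(L/10) = 10^(94/10) + 10^(76/10) + 10^(82/10) = 2.710e+09.
L_total = 10·log₁₀(2.710e+09) = 94.33 dB.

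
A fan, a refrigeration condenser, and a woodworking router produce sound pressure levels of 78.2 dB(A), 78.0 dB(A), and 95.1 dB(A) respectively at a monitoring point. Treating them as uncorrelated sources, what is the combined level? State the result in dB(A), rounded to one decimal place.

95.3 dB(A)

Incoherent sources combine by intensity addition: L_total = 10·log₁₀(Σ 10^(L_i/10)).
Σ 10^(L/10) = 10^(78.2/10) + 10^(78.0/10) + 10^(95.1/10) = 3.365e+09.
L_total = 10·log₁₀(3.365e+09) = 95.27 dB(A).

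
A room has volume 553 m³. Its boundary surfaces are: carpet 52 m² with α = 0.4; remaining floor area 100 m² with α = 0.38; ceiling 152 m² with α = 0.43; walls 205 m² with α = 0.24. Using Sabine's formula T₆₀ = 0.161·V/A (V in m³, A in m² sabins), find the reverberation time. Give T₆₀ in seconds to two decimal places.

Summing Sᵢαᵢ: 52·0.4 + 100·0.38 + 152·0.43 + 205·0.24 = 173.36 m².
T₆₀ = 0.161·V/A = 0.161·553/173.36 = 0.514 s.

0.51 s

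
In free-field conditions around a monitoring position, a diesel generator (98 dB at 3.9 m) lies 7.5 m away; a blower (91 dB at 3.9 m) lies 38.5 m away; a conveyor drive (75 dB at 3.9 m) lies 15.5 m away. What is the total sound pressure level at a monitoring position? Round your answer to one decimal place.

Propagate each source to the receiver with L = L_ref − 20·log₁₀(r/r_ref), then add intensities.
diesel generator: 98 − 20·log₁₀(7.5/3.9) = 98 − 5.68 = 92.32 dB.
blower: 91 − 20·log₁₀(38.5/3.9) = 91 − 19.89 = 71.11 dB.
conveyor drive: 75 − 20·log₁₀(15.5/3.9) = 75 − 11.99 = 63.01 dB.
Σ 10^(L/10) = 1.721e+09 → L_total = 10·log₁₀(1.721e+09) = 92.36 dB.

92.4 dB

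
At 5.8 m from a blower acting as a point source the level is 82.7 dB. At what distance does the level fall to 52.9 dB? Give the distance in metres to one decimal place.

179.2 m

Point-source spreading drops the level by 20·log₁₀(r₂/r₁); inverting, r₂/r₁ = 10^(ΔL/20).
r₂ = 5.8·10^((82.7−52.9)/20) = 5.8·10^(29.8/20) = 179.24 m.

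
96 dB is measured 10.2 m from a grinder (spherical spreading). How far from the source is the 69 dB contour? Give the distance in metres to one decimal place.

228.3 m

Point-source spreading drops the level by 20·log₁₀(r₂/r₁); inverting, r₂/r₁ = 10^(ΔL/20).
r₂ = 10.2·10^((96−69)/20) = 10.2·10^(27.0/20) = 228.35 m.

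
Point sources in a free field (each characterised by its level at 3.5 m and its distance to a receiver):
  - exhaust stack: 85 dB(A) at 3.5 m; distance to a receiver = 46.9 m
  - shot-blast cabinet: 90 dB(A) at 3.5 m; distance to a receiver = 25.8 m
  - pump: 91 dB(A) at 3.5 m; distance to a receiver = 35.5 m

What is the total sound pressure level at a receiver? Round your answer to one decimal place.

75.1 dB(A)

Apply inverse-square spreading to bring every level to the receiver, then sum 10^(L/10).
exhaust stack: 85 − 20·log₁₀(46.9/3.5) = 85 − 22.54 = 62.46 dB(A).
shot-blast cabinet: 90 − 20·log₁₀(25.8/3.5) = 90 − 17.35 = 72.65 dB(A).
pump: 91 − 20·log₁₀(35.5/3.5) = 91 − 20.12 = 70.88 dB(A).
Σ 10^(L/10) = 3.240e+07 → L_total = 10·log₁₀(3.240e+07) = 75.11 dB(A).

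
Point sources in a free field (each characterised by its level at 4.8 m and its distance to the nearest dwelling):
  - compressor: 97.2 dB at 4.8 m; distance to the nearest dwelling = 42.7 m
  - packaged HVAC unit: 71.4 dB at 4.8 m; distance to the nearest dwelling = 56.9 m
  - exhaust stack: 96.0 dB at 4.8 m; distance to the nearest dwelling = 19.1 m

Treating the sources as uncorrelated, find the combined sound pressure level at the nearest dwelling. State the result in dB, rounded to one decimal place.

First find each source's level at the receiver (point-source: −20·log₁₀(r/r_ref)), then combine on an intensity basis.
compressor: 97.2 − 20·log₁₀(42.7/4.8) = 97.2 − 18.98 = 78.22 dB.
packaged HVAC unit: 71.4 − 20·log₁₀(56.9/4.8) = 71.4 − 21.48 = 49.92 dB.
exhaust stack: 96.0 − 20·log₁₀(19.1/4.8) = 96.0 − 12.00 = 84.00 dB.
Σ 10^(L/10) = 3.178e+08 → L_total = 10·log₁₀(3.178e+08) = 85.02 dB.

85.0 dB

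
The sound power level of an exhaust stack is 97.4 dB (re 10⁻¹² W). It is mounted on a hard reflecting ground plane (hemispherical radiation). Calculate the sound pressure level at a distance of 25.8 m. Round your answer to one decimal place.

The power spreads over a hemisphere of area 2π·r², so L_p = L_w − 10·log₁₀(2π·r²).
2π·r² = 4182 m², 10·log₁₀ of that is 36.214 dB.
L_p = 97.4 − 36.214 = 61.19 dB.

61.2 dB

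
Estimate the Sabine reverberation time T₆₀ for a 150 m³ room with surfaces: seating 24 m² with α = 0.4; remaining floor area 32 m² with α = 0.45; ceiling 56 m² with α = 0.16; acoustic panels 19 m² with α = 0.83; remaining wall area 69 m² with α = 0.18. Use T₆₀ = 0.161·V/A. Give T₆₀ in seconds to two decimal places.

Total absorption A = 24·0.4 + 32·0.45 + 56·0.16 + 19·0.83 + 69·0.18 = 61.15 m² sabins.
T₆₀ = 0.161·V/A = 0.161·150/61.15 = 0.395 s.

0.39 s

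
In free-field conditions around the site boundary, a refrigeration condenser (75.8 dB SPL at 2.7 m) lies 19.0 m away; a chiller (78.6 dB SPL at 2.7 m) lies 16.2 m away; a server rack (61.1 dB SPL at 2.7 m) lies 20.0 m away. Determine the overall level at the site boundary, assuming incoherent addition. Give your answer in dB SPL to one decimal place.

Apply inverse-square spreading to bring every level to the receiver, then sum 10^(L/10).
refrigeration condenser: 75.8 − 20·log₁₀(19.0/2.7) = 75.8 − 16.95 = 58.85 dB SPL.
chiller: 78.6 − 20·log₁₀(16.2/2.7) = 78.6 − 15.56 = 63.04 dB SPL.
server rack: 61.1 − 20·log₁₀(20.0/2.7) = 61.1 − 17.39 = 43.71 dB SPL.
Σ 10^(L/10) = 2.804e+06 → L_total = 10·log₁₀(2.804e+06) = 64.48 dB SPL.

64.5 dB SPL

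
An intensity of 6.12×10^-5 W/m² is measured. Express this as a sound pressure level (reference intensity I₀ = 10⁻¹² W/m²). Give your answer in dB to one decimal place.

77.9 dB

I/I₀ = 6.12×10^-5/10⁻¹² = 6.12×10^7, and L = 10·log₁₀(I/I₀).
L = 10·(0.7868 + 7) = 77.87 dB.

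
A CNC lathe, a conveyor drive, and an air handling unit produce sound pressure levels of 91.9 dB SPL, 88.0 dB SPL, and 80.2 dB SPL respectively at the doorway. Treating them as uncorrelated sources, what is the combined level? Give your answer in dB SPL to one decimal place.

For uncorrelated sources the intensities add, so convert each level to linear form, sum, and take 10·log₁₀ of the total.
Σ 10^(L/10) = 10^(91.9/10) + 10^(88.0/10) + 10^(80.2/10) = 2.284e+09.
L_total = 10·log₁₀(2.284e+09) = 93.59 dB SPL.

93.6 dB SPL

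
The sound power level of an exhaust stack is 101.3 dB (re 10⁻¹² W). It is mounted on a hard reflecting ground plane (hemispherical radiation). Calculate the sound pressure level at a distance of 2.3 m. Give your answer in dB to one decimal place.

The power spreads over a hemisphere of area 2π·r², so L_p = L_w − 10·log₁₀(2π·r²).
2π·r² = 33.24 m², 10·log₁₀ of that is 15.216 dB.
L_p = 101.3 − 15.216 = 86.08 dB.

86.1 dB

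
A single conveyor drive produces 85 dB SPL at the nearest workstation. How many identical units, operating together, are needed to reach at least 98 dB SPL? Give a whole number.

N identical sources give L₁ + 10·log₁₀ N, so require 10·log₁₀ N ≥ 98 − 85 = 13.0 dB.
N ≥ 10^(13.0/10) = 19.953, so N = 20.

20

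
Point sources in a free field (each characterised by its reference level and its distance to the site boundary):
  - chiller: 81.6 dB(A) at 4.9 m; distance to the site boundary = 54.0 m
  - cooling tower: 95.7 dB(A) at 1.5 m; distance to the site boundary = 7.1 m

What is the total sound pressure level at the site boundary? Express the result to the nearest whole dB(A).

Propagate each source to the receiver with L = L_ref − 20·log₁₀(r/r_ref), then add intensities.
chiller: 81.6 − 20·log₁₀(54.0/4.9) = 81.6 − 20.84 = 60.76 dB(A).
cooling tower: 95.7 − 20·log₁₀(7.1/1.5) = 95.7 − 13.50 = 82.20 dB(A).
Σ 10^(L/10) = 1.670e+08 → L_total = 10·log₁₀(1.670e+08) = 82.23 dB(A).

82 dB(A)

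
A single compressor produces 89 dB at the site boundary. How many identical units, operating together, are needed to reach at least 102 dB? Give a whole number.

Need L₁ + 10·log₁₀ N ≥ 102, i.e. log₁₀ N ≥ 1.30.
N ≥ 10^(13.0/10) = 19.953, so N = 20.

20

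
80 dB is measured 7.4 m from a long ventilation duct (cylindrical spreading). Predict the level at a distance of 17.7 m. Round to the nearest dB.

76 dB

For a line source, L₂ = L₁ − 10·log₁₀(r₂/r₁).
L₂ = 80 − 10·log₁₀(17.7/7.4) = 80 − 3.787 = 76.21 dB.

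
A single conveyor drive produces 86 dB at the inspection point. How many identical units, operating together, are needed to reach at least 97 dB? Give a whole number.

13

The shortfall is 97 − 86 = 11.0 dB, and N units add 10·log₁₀ N, so need 10·log₁₀ N ≥ 11.0.
N ≥ 10^(11.0/10) = 12.589, so N = 13.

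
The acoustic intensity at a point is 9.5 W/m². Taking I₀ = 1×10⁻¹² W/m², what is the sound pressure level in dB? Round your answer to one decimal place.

129.8 dB

I/I₀ = 9.5/10⁻¹² = 9.5×10^12, and L = 10·log₁₀(I/I₀).
L = 10·(0.9777 + 12) = 129.78 dB.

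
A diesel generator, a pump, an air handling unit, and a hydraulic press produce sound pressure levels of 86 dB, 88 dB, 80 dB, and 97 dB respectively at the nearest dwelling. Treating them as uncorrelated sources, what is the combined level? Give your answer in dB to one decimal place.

For uncorrelated sources the intensities add, so convert each level to linear form, sum, and take 10·log₁₀ of the total.
Σ 10^(L/10) = 10^(86/10) + 10^(88/10) + 10^(80/10) + 10^(97/10) = 6.141e+09.
L_total = 10·log₁₀(6.141e+09) = 97.88 dB.

97.9 dB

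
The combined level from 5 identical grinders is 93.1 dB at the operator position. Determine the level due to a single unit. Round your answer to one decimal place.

5 equal contributions raise the level by 10·log₁₀ 5 = 6.990 dB, so each unit alone gives 93.1 − 6.990.

86.1 dB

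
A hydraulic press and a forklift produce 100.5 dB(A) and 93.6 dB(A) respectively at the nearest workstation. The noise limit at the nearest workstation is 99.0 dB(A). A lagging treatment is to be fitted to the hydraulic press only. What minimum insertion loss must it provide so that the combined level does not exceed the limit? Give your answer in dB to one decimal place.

3.0 dB

Fixed contribution from the other source: Σ 10^(L/10) = 10^(93.6/10) = 2.291e+09 (93.60 dB(A)).
The limit corresponds to 10^(99.0/10) = 7.943e+09; subtracting the fixed part leaves 5.652e+09 for the hydraulic press, i.e. 97.52 dB(A).
So the hydraulic press must be reduced from 100.5 to 97.52 dB(A): IL = 2.98 dB.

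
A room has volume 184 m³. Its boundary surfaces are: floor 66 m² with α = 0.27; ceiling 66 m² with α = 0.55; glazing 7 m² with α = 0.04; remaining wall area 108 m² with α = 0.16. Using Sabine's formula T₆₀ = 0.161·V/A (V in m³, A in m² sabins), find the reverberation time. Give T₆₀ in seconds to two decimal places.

A = Σ Sᵢαᵢ = 66·0.27 + 66·0.55 + 7·0.04 + 108·0.16 = 71.68 m².
T₆₀ = 0.161 × 184 / 71.68 = 0.413 s.

0.41 s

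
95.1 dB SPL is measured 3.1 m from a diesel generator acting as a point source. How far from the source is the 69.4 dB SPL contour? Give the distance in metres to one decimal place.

The 25.7 dB drop corresponds to a distance ratio of 10^(25.7/20) for a point source.
r₂ = 3.1·10^((95.1−69.4)/20) = 3.1·10^(25.7/20) = 59.75 m.

59.8 m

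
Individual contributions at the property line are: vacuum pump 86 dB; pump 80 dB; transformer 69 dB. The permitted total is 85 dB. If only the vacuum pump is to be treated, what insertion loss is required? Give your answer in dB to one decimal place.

2.8 dB

The untreated sources together contribute 10^(80/10) + 10^(69/10) = 1.079e+08, i.e. 80.33 dB.
The limit corresponds to 10^(85/10) = 3.162e+08; subtracting the fixed part leaves 2.083e+08 for the vacuum pump, i.e. 83.19 dB.
So the vacuum pump must be reduced from 86 to 83.19 dB: IL = 2.81 dB.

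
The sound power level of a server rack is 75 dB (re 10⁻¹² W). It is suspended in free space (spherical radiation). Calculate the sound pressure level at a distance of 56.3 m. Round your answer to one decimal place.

29.0 dB

Free-field spherical radiation: L_p = L_w − 10·log₁₀(4π·r²), r = 56.3 m.
4π·r² = 3.983e+04 m², 10·log₁₀ of that is 46.002 dB.
L_p = 75 − 46.002 = 29.00 dB.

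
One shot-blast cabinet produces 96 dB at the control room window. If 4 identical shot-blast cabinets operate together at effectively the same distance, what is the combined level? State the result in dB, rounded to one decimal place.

102.0 dB

With 4 equal, uncorrelated contributions the intensity is 4× that of one unit, giving a rise of 10·log₁₀ 4.
L_total = 96 + 10·log₁₀(4) = 96 + 6.021 = 102.02 dB.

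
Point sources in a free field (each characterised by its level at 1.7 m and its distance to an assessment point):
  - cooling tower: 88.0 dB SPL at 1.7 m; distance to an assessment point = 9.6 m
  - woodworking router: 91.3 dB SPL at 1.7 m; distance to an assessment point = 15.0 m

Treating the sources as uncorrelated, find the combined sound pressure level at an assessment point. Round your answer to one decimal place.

75.7 dB SPL

First find each source's level at the receiver (point-source: −20·log₁₀(r/r_ref)), then combine on an intensity basis.
cooling tower: 88.0 − 20·log₁₀(9.6/1.7) = 88.0 − 15.04 = 72.96 dB SPL.
woodworking router: 91.3 − 20·log₁₀(15.0/1.7) = 91.3 − 18.91 = 72.39 dB SPL.
Σ 10^(L/10) = 3.711e+07 → L_total = 10·log₁₀(3.711e+07) = 75.70 dB SPL.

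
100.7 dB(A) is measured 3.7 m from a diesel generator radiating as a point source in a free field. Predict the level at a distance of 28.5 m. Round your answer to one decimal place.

83.0 dB(A)

Point-source attenuation: ΔL = 20·log₁₀(r₂/r₁) = 20·log₁₀(28.5/3.7) = 17.733 dB.
L₂ = 100.7 − 20·log₁₀(28.5/3.7) = 100.7 − 17.733 = 82.97 dB(A).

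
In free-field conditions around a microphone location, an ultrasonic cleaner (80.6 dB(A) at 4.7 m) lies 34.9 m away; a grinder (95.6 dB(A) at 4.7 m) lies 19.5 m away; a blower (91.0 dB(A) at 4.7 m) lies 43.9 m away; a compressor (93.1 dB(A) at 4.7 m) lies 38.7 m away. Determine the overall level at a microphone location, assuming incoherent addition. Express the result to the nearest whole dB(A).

84 dB(A)

Apply inverse-square spreading to bring every level to the receiver, then sum 10^(L/10).
ultrasonic cleaner: 80.6 − 20·log₁₀(34.9/4.7) = 80.6 − 17.41 = 63.19 dB(A).
grinder: 95.6 − 20·log₁₀(19.5/4.7) = 95.6 − 12.36 = 83.24 dB(A).
blower: 91.0 − 20·log₁₀(43.9/4.7) = 91.0 − 19.41 = 71.59 dB(A).
compressor: 93.1 − 20·log₁₀(38.7/4.7) = 93.1 − 18.31 = 74.79 dB(A).
Σ 10^(L/10) = 2.576e+08 → L_total = 10·log₁₀(2.576e+08) = 84.11 dB(A).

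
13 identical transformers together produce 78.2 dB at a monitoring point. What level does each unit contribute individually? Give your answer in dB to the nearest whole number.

67 dB

Dividing the total intensity by 13 lowers the level by 10·log₁₀ 13 = 11.139 dB: L₁ = 78.2 − 11.139.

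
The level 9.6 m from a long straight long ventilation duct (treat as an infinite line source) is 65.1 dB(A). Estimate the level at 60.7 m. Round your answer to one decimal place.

Cylindrical spreading from a line source gives a 10·log₁₀(r₂/r₁) drop.
L₂ = 65.1 − 10·log₁₀(60.7/9.6) = 65.1 − 8.009 = 57.09 dB(A).

57.1 dB(A)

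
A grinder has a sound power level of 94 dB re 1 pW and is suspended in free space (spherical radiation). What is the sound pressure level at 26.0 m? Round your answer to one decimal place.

Free-field spherical radiation: L_p = L_w − 10·log₁₀(4π·r²), r = 26.0 m.
4π·r² = 8495 m², 10·log₁₀ of that is 39.292 dB.
L_p = 94 − 39.292 = 54.71 dB.

54.7 dB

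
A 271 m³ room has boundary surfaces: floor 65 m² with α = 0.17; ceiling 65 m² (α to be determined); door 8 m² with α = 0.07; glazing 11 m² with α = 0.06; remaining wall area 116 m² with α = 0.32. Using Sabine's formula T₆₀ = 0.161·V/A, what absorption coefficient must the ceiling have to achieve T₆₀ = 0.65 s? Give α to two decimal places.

0.27

Required total absorption A = 0.161·271/0.65 = 67.12 m².
Absorption from the other surfaces = 65·0.17 + 8·0.07 + 11·0.06 + 116·0.32 = 49.39 m², so the ceiling must supply 17.73 m² over 65 m².
α = 17.73/65 = 0.273.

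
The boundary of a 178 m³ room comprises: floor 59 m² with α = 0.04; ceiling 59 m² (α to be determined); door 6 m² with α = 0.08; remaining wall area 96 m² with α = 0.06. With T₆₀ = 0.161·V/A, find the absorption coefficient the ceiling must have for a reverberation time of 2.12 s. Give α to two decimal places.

0.08

A = 0.161·V/T₆₀ = 0.161·178/2.12 = 13.52 m² sabins.
Absorption from the other surfaces = 59·0.04 + 6·0.08 + 96·0.06 = 8.60 m², so the ceiling must supply 4.92 m² over 59 m².
α = 4.92/59 = 0.083.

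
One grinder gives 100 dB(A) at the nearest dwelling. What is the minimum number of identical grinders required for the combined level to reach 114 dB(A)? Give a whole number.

Need L₁ + 10·log₁₀ N ≥ 114, i.e. log₁₀ N ≥ 1.40.
N ≥ 10^(14.0/10) = 25.119, so N = 26.

26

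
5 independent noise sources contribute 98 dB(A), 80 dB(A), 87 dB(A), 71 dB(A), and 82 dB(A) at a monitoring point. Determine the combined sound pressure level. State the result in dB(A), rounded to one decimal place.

98.5 dB(A)

Incoherent sources combine by intensity addition: L_total = 10·log₁₀(Σ 10^(L_i/10)).
Σ 10^(L/10) = 10^(98/10) + 10^(80/10) + 10^(87/10) + 10^(71/10) + 10^(82/10) = 7.082e+09.
L_total = 10·log₁₀(7.082e+09) = 98.50 dB(A).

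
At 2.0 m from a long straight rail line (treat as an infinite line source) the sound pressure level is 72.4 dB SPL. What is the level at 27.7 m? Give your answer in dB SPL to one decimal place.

61.0 dB SPL

For a line source, L₂ = L₁ − 10·log₁₀(r₂/r₁).
L₂ = 72.4 − 10·log₁₀(27.7/2.0) = 72.4 − 11.414 = 60.99 dB SPL.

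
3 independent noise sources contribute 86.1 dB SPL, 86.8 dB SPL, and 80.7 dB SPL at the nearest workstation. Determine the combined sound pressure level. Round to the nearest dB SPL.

Incoherent sources combine by intensity addition: L_total = 10·log₁₀(Σ 10^(L_i/10)).
Σ 10^(L/10) = 10^(86.1/10) + 10^(86.8/10) + 10^(80.7/10) = 1.004e+09.
L_total = 10·log₁₀(1.004e+09) = 90.02 dB SPL.

90 dB SPL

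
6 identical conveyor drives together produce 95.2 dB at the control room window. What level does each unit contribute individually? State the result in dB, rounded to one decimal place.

87.4 dB

6 equal contributions raise the level by 10·log₁₀ 6 = 7.782 dB, so each unit alone gives 95.2 − 7.782.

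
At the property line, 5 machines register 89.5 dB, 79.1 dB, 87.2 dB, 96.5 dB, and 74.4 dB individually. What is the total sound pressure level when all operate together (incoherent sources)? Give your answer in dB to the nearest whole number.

For uncorrelated sources the intensities add, so convert each level to linear form, sum, and take 10·log₁₀ of the total.
Σ 10^(L/10) = 10^(89.5/10) + 10^(79.1/10) + 10^(87.2/10) + 10^(96.5/10) + 10^(74.4/10) = 5.992e+09.
L_total = 10·log₁₀(5.992e+09) = 97.78 dB.

98 dB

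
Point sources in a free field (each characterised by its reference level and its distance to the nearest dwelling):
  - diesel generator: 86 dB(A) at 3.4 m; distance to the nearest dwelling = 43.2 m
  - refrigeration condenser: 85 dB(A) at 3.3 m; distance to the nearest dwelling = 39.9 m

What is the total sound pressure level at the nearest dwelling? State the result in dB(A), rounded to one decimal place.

66.7 dB(A)

Apply inverse-square spreading to bring every level to the receiver, then sum 10^(L/10).
diesel generator: 86 − 20·log₁₀(43.2/3.4) = 86 − 22.08 = 63.92 dB(A).
refrigeration condenser: 85 − 20·log₁₀(39.9/3.3) = 85 − 21.65 = 63.35 dB(A).
Σ 10^(L/10) = 4.629e+06 → L_total = 10·log₁₀(4.629e+06) = 66.65 dB(A).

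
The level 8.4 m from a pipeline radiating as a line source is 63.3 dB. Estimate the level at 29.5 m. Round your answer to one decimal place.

Line-source attenuation: ΔL = 10·log₁₀(r₂/r₁) = 10·log₁₀(29.5/8.4) = 5.455 dB.
L₂ = 63.3 − 10·log₁₀(29.5/8.4) = 63.3 − 5.455 = 57.84 dB.

57.8 dB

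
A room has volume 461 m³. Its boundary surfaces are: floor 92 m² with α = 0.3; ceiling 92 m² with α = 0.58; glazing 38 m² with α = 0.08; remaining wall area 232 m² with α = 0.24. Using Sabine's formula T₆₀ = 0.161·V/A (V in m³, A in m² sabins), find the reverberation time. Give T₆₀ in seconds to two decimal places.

A = Σ Sᵢαᵢ = 92·0.3 + 92·0.58 + 38·0.08 + 232·0.24 = 139.68 m².
T₆₀ = 0.161 × 461 / 139.68 = 0.531 s.

0.53 s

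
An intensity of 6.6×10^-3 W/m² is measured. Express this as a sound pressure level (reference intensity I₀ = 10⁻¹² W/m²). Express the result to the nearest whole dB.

I/I₀ = 6.6×10^-3/10⁻¹² = 6.6×10^9, and L = 10·log₁₀(I/I₀).
L = 10·(0.8195 + 9) = 98.20 dB.

98 dB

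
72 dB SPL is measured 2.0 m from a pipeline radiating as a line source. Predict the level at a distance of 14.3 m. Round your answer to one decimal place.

63.5 dB SPL

For a line source, L₂ = L₁ − 10·log₁₀(r₂/r₁).
L₂ = 72 − 10·log₁₀(14.3/2.0) = 72 − 8.543 = 63.46 dB SPL.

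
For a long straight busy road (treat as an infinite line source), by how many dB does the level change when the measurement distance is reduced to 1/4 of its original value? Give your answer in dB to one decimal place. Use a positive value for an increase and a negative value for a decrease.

Line-source spreading: ΔL = −10·log₁₀(r₂/r₁).
ΔL = −10·log₁₀(0.25) = +6.02 dB.

+6.0 dB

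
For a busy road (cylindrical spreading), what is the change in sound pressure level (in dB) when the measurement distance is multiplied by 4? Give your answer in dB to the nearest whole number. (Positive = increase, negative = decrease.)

-6 dB

With cylindrical spreading the level changes by −10·log₁₀(r₂/r₁).
ΔL = −10·log₁₀(4) = -6.02 dB.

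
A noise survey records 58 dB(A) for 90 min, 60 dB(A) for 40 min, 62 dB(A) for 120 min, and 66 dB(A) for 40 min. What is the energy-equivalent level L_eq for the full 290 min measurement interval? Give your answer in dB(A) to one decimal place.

61.9 dB(A)

The energy average is taken in the linear domain: L_eq = 10·log₁₀[(Σ tᵢ·10^(Lᵢ/10))/T], T = 290 min.
Σ tᵢ·10^(Lᵢ/10) = 90·10^(58/10) + 40·10^(60/10) + 120·10^(62/10) + 40·10^(66/10) = 4.462e+08.
L_eq = 10·log₁₀(4.462e+08/290) = 61.87 dB(A).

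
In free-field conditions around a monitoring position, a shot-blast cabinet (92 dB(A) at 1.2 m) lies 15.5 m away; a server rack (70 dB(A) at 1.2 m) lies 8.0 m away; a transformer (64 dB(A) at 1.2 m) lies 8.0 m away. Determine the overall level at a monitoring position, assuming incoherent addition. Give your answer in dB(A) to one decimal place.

Apply inverse-square spreading to bring every level to the receiver, then sum 10^(L/10).
shot-blast cabinet: 92 − 20·log₁₀(15.5/1.2) = 92 − 22.22 = 69.78 dB(A).
server rack: 70 − 20·log₁₀(8.0/1.2) = 70 − 16.48 = 53.52 dB(A).
transformer: 64 − 20·log₁₀(8.0/1.2) = 64 − 16.48 = 47.52 dB(A).
Σ 10^(L/10) = 9.781e+06 → L_total = 10·log₁₀(9.781e+06) = 69.90 dB(A).

69.9 dB(A)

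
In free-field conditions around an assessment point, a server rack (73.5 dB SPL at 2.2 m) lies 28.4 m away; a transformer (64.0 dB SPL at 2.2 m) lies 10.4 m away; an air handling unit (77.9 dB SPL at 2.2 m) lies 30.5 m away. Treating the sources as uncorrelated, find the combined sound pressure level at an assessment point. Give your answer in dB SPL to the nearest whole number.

58 dB SPL

Apply inverse-square spreading to bring every level to the receiver, then sum 10^(L/10).
server rack: 73.5 − 20·log₁₀(28.4/2.2) = 73.5 − 22.22 = 51.28 dB SPL.
transformer: 64.0 − 20·log₁₀(10.4/2.2) = 64.0 − 13.49 = 50.51 dB SPL.
air handling unit: 77.9 − 20·log₁₀(30.5/2.2) = 77.9 − 22.84 = 55.06 dB SPL.
Σ 10^(L/10) = 5.676e+05 → L_total = 10·log₁₀(5.676e+05) = 57.54 dB SPL.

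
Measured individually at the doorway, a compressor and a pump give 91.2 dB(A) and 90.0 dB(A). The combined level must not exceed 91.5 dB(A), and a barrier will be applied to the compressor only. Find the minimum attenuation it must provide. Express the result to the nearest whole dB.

5 dB

Fixed contribution from the other source: Σ 10^(L/10) = 10^(90.0/10) = 1.000e+09 (90.00 dB(A)).
The limit corresponds to 10^(91.5/10) = 1.413e+09; subtracting the fixed part leaves 4.125e+08 for the compressor, i.e. 86.15 dB(A).
Required insertion loss = 91.2 − 86.15 = 5.05 dB.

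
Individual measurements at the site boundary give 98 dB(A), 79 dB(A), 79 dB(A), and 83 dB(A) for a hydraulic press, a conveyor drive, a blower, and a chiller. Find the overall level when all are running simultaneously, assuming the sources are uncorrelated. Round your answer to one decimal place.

For uncorrelated sources the intensities add, so convert each level to linear form, sum, and take 10·log₁₀ of the total.
Σ 10^(L/10) = 10^(98/10) + 10^(79/10) + 10^(79/10) + 10^(83/10) = 6.668e+09.
L_total = 10·log₁₀(6.668e+09) = 98.24 dB(A).

98.2 dB(A)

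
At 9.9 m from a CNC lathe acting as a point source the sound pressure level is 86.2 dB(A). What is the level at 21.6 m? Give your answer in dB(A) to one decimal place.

Point-source attenuation: ΔL = 20·log₁₀(r₂/r₁) = 20·log₁₀(21.6/9.9) = 6.776 dB.
L₂ = 86.2 − 20·log₁₀(21.6/9.9) = 86.2 − 6.776 = 79.42 dB(A).

79.4 dB(A)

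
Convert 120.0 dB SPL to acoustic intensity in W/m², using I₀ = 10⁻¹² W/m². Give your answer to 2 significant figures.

I = I₀·10^(L/10) = 10⁻¹² × 10^(120.0/10) = 10^(0.000).

1.0 W/m²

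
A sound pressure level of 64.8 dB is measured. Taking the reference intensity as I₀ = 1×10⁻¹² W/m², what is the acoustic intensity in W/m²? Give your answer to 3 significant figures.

3.02e-06 W/m²

L = 10·log₁₀(I/I₀) ⇒ I = I₀·10^(L/10) = 10⁻¹² × 10^6.48.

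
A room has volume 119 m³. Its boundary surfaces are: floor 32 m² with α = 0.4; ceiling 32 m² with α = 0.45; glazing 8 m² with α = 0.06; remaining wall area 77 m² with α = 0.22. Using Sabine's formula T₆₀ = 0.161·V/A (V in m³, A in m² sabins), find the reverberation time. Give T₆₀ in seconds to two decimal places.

0.43 s

Total absorption A = 32·0.4 + 32·0.45 + 8·0.06 + 77·0.22 = 44.62 m² sabins.
T₆₀ = 0.161·V/A = 0.161·119/44.62 = 0.429 s.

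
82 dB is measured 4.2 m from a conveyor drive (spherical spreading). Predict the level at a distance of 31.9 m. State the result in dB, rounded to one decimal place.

For a point source, L₂ = L₁ − 20·log₁₀(r₂/r₁).
L₂ = 82 − 20·log₁₀(31.9/4.2) = 82 − 17.611 = 64.39 dB.

64.4 dB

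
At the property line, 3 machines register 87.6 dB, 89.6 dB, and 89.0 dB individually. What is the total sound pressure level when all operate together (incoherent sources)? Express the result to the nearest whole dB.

Incoherent sources combine by intensity addition: L_total = 10·log₁₀(Σ 10^(L_i/10)).
Σ 10^(L/10) = 10^(87.6/10) + 10^(89.6/10) + 10^(89.0/10) = 2.282e+09.
L_total = 10·log₁₀(2.282e+09) = 93.58 dB.

94 dB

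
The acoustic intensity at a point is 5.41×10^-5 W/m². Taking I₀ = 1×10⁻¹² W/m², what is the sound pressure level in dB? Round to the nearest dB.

Dividing by I₀ shifts the exponent by 12: I/I₀ = 5.41×10^7.
L = 10·(0.7332 + 7) = 77.33 dB.

77 dB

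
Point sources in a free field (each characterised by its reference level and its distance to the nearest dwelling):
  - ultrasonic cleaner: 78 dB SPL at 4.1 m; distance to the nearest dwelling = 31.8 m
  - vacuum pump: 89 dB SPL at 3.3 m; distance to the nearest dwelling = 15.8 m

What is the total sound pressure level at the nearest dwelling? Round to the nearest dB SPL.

Propagate each source to the receiver with L = L_ref − 20·log₁₀(r/r_ref), then add intensities.
ultrasonic cleaner: 78 − 20·log₁₀(31.8/4.1) = 78 − 17.79 = 60.21 dB SPL.
vacuum pump: 89 − 20·log₁₀(15.8/3.3) = 89 − 13.60 = 75.40 dB SPL.
Σ 10^(L/10) = 3.570e+07 → L_total = 10·log₁₀(3.570e+07) = 75.53 dB SPL.

76 dB SPL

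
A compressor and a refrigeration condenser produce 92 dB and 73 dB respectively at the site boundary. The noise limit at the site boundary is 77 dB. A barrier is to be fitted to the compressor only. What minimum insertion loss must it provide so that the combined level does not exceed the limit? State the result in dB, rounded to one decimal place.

Everything except the compressor sums to 10^(73/10) = 1.995e+07 in linear terms, 73.00 dB.
The limit corresponds to 10^(77/10) = 5.012e+07; subtracting the fixed part leaves 3.017e+07 for the compressor, i.e. 74.80 dB.
Required insertion loss = 92 − 74.80 = 17.20 dB.

17.2 dB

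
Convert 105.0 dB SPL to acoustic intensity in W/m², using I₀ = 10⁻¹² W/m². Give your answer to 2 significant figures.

0.032 W/m²

I = I₀·10^(L/10) = 10⁻¹² × 10^(105.0/10) = 10^(-1.500).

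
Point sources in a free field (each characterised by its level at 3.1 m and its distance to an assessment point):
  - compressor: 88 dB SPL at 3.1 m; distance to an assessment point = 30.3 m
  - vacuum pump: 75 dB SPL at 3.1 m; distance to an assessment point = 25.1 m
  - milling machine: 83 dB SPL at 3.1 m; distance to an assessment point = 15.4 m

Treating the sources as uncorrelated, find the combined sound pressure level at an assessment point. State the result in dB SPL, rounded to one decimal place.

71.8 dB SPL

Apply inverse-square spreading to bring every level to the receiver, then sum 10^(L/10).
compressor: 88 − 20·log₁₀(30.3/3.1) = 88 − 19.80 = 68.20 dB SPL.
vacuum pump: 75 − 20·log₁₀(25.1/3.1) = 75 − 18.17 = 56.83 dB SPL.
milling machine: 83 − 20·log₁₀(15.4/3.1) = 83 − 13.92 = 69.08 dB SPL.
Σ 10^(L/10) = 1.517e+07 → L_total = 10·log₁₀(1.517e+07) = 71.81 dB SPL.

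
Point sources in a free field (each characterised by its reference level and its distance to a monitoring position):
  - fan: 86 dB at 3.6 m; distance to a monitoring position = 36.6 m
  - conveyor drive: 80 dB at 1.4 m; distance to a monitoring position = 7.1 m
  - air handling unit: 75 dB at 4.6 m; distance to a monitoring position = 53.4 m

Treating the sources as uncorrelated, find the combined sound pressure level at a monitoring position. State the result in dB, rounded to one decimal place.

69.0 dB

Propagate each source to the receiver with L = L_ref − 20·log₁₀(r/r_ref), then add intensities.
fan: 86 − 20·log₁₀(36.6/3.6) = 86 − 20.14 = 65.86 dB.
conveyor drive: 80 − 20·log₁₀(7.1/1.4) = 80 − 14.10 = 65.90 dB.
air handling unit: 75 − 20·log₁₀(53.4/4.6) = 75 − 21.30 = 53.70 dB.
Σ 10^(L/10) = 7.974e+06 → L_total = 10·log₁₀(7.974e+06) = 69.02 dB.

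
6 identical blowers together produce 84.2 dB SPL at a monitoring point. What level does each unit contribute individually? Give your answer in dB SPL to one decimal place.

76.4 dB SPL

Dividing the total intensity by 6 lowers the level by 10·log₁₀ 6 = 7.782 dB: L₁ = 84.2 − 7.782.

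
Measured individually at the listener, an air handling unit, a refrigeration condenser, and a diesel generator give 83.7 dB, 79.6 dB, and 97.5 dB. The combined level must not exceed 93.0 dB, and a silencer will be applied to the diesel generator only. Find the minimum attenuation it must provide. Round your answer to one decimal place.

5.3 dB

Everything except the diesel generator sums to 10^(83.7/10) + 10^(79.6/10) = 3.256e+08 in linear terms, 85.13 dB.
To meet 93.0 dB overall, the treated diesel generator may contribute at most 10^(93.0/10) − 3.256e+08 = 1.670e+09, i.e. 92.23 dB.
So the diesel generator must be reduced from 97.5 to 92.23 dB: IL = 5.27 dB.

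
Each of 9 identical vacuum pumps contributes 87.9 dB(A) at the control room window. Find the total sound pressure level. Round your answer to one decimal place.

L_total = L₁ + 10·log₁₀ N for N identical incoherent sources.
L_total = 87.9 + 10·log₁₀(9) = 87.9 + 9.542 = 97.44 dB(A).

97.4 dB(A)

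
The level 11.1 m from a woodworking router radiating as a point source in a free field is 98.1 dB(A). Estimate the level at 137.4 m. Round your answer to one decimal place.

Spherical spreading from a point source gives a 20·log₁₀(r₂/r₁) drop.
L₂ = 98.1 − 20·log₁₀(137.4/11.1) = 98.1 − 21.853 = 76.25 dB(A).

76.2 dB(A)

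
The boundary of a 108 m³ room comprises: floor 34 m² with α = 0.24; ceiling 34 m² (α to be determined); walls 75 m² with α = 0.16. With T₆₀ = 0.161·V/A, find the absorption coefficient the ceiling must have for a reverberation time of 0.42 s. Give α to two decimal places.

0.62

A = 0.161·V/T₆₀ = 0.161·108/0.42 = 41.40 m² sabins.
Absorption from the other surfaces = 34·0.24 + 75·0.16 = 20.16 m², so the ceiling must supply 21.24 m² over 34 m².
α = 21.24/34 = 0.625.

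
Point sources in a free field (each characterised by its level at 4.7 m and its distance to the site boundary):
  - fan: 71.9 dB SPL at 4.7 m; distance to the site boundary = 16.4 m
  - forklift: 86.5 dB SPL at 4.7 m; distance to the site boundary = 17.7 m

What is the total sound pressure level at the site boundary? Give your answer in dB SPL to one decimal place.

75.2 dB SPL

First find each source's level at the receiver (point-source: −20·log₁₀(r/r_ref)), then combine on an intensity basis.
fan: 71.9 − 20·log₁₀(16.4/4.7) = 71.9 − 10.85 = 61.05 dB SPL.
forklift: 86.5 − 20·log₁₀(17.7/4.7) = 86.5 − 11.52 = 74.98 dB SPL.
Σ 10^(L/10) = 3.277e+07 → L_total = 10·log₁₀(3.277e+07) = 75.15 dB SPL.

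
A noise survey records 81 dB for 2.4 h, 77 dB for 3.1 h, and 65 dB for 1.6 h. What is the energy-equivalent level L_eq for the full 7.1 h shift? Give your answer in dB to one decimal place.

78.1 dB

The energy average is taken in the linear domain: L_eq = 10·log₁₀[(Σ tᵢ·10^(Lᵢ/10))/T], T = 7.1 h.
Σ tᵢ·10^(Lᵢ/10) = 2.4·10^(81/10) + 3.1·10^(77/10) + 1.6·10^(65/10) = 4.626e+08.
L_eq = 10·log₁₀(4.626e+08/7.1) = 78.14 dB.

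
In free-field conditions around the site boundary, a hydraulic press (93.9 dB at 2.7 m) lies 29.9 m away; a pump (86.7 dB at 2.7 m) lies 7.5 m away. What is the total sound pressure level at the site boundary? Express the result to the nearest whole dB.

79 dB

Apply inverse-square spreading to bring every level to the receiver, then sum 10^(L/10).
hydraulic press: 93.9 − 20·log₁₀(29.9/2.7) = 93.9 − 20.89 = 73.01 dB.
pump: 86.7 − 20·log₁₀(7.5/2.7) = 86.7 − 8.87 = 77.83 dB.
Σ 10^(L/10) = 8.063e+07 → L_total = 10·log₁₀(8.063e+07) = 79.07 dB.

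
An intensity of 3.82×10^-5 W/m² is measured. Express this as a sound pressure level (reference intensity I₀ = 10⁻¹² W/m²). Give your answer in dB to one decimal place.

Dividing by I₀ shifts the exponent by 12: I/I₀ = 3.82×10^7.
L = 10·(0.5821 + 7) = 75.82 dB.

75.8 dB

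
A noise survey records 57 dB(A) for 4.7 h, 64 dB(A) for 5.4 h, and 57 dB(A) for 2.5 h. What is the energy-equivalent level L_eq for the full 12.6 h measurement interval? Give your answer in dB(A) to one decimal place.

L_eq = 10·log₁₀[(1/T)·Σ tᵢ·10^(Lᵢ/10)] with T = 12.6 h.
Σ tᵢ·10^(Lᵢ/10) = 4.7·10^(57/10) + 5.4·10^(64/10) + 2.5·10^(57/10) = 1.717e+07.
L_eq = 10·log₁₀(1.717e+07/12.6) = 61.34 dB(A).

61.3 dB(A)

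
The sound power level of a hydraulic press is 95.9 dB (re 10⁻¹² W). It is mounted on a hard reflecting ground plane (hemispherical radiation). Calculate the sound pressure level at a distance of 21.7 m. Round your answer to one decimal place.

The power spreads over a hemisphere of area 2π·r², so L_p = L_w − 10·log₁₀(2π·r²).
2π·r² = 2959 m², 10·log₁₀ of that is 34.711 dB.
L_p = 95.9 − 34.711 = 61.19 dB.

61.2 dB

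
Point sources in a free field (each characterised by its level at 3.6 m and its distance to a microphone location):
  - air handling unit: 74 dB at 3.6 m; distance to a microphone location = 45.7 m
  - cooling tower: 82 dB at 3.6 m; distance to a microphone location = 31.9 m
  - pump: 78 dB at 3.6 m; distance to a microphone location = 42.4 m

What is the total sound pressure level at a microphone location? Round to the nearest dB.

64 dB

First find each source's level at the receiver (point-source: −20·log₁₀(r/r_ref)), then combine on an intensity basis.
air handling unit: 74 − 20·log₁₀(45.7/3.6) = 74 − 22.07 = 51.93 dB.
cooling tower: 82 − 20·log₁₀(31.9/3.6) = 82 − 18.95 = 63.05 dB.
pump: 78 − 20·log₁₀(42.4/3.6) = 78 − 21.42 = 56.58 dB.
Σ 10^(L/10) = 2.629e+06 → L_total = 10·log₁₀(2.629e+06) = 64.20 dB.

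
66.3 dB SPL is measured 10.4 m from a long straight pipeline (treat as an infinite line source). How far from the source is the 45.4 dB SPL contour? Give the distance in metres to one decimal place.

1279.5 m

The 20.9 dB drop corresponds to a distance ratio of 10^(20.9/10) for a line source.
r₂ = 10.4·10^((66.3−45.4)/10) = 10.4·10^(20.9/10) = 1279.48 m.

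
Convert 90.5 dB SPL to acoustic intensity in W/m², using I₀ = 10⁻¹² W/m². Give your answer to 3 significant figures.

0.00112 W/m²

I = I₀·10^(L/10) = 10⁻¹² × 10^(90.5/10) = 10^(-2.950).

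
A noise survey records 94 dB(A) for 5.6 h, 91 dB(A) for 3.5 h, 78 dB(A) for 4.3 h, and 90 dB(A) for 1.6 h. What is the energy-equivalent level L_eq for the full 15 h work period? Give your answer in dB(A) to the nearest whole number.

L_eq = 10·log₁₀[(1/T)·Σ tᵢ·10^(Lᵢ/10)] with T = 15 h.
Σ tᵢ·10^(Lᵢ/10) = 5.6·10^(94/10) + 3.5·10^(91/10) + 4.3·10^(78/10) + 1.6·10^(90/10) = 2.034e+10.
L_eq = 10·log₁₀(2.034e+10/15) = 91.32 dB(A).

91 dB(A)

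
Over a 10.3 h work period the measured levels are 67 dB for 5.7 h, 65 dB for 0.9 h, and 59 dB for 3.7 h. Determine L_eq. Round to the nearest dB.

Weight each interval's intensity by its duration and average over T = 10.3 h:
Σ tᵢ·10^(Lᵢ/10) = 5.7·10^(67/10) + 0.9·10^(65/10) + 3.7·10^(59/10) = 3.435e+07.
L_eq = 10·log₁₀(3.435e+07/10.3) = 65.23 dB.

65 dB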